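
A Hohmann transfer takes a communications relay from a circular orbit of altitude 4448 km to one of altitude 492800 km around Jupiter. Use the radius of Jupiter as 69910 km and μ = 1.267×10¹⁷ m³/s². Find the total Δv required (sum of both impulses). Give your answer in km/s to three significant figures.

Δv_total ≈ 21.3 km/s

r₁ = 69910 + 4448 = 74358 km = 7.4358×10⁷ m.
r₂ = 69910 + 492800 = 562710 km = 5.6271×10⁸ m.
Transfer ellipse a_t = (r₁ + r₂)/2 = 3.185×10⁸ m.
At r₁: circular v_c1 = √(μ/r₁) = 41280 m/s; transfer-perijove v_p = √[μ(2/r₁ − 1/a_t)] = 54860 m/s.
Δv₁ = v_p − v_c1 = 13590 m/s.
At r₂: circular v_c2 = √(μ/r₂) = 15010 m/s; transfer-apojove v_a = √[μ(2/r₂ − 1/a_t)] = 7250 m/s.
Δv₂ = v_c2 − v_a = 7755 m/s.
Total Δv = Δv₁ + Δv₂ = 21340 m/s = 21.34 km/s.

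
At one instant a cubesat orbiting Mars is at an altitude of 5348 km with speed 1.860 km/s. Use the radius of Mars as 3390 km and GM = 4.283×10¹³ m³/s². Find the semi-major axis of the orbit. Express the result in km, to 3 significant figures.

r = 3390 + 5348 = 8738.0 km = 8.738×10⁶ m.
Specific orbital energy ε = v²/2 − μ/r = (1860)²/2 − 4.283×10¹³/8.738×10⁶ = -3.172×10⁶ J/kg.
Since ε = −μ/(2a), a = −μ/(2ε) = 6.752×10⁶ m = 6751.7 km.

a ≈ 6750 km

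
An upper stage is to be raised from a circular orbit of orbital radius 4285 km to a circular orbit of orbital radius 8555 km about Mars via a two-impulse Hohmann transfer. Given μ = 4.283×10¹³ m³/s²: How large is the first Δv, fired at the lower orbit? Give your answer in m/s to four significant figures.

Δv ≈ 488.0 m/s

r₁ = 4285 km = 4.285×10⁶ m.
r₂ = 8555 km = 8.555×10⁶ m.
Transfer ellipse a_t = (r₁ + r₂)/2 = 6.420×10⁶ m.
At r₁: circular v_c1 = √(μ/r₁) = 3162 m/s; transfer-periapsis v_p = √[μ(2/r₁ − 1/a_t)] = 3650 m/s.
Δv₁ = v_p − v_c1 = 488.0 m/s.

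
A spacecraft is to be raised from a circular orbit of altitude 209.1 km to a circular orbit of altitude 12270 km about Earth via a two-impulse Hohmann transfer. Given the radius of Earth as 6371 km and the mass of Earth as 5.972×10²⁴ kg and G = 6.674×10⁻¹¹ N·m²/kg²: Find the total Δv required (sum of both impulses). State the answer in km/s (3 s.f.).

Δv_total ≈ 2.96 km/s

μ = GM = 6.674×10⁻¹¹ × 5.972×10²⁴ = 3.986×10¹⁴ m³/s².
r₁ = 6371 + 209.1 = 6580.1 km = 6.5801×10⁶ m.
r₂ = 6371 + 12270 = 18641 km = 1.8641×10⁷ m.
Transfer ellipse a_t = (r₁ + r₂)/2 = 1.261×10⁷ m.
At r₁: circular v_c1 = √(μ/r₁) = 7783 m/s; transfer-perigee v_p = √[μ(2/r₁ − 1/a_t)] = 9462 m/s.
Δv₁ = v_p − v_c1 = 1680 m/s.
At r₂: circular v_c2 = √(μ/r₂) = 4624 m/s; transfer-apogee v_a = √[μ(2/r₂ − 1/a_t)] = 3340 m/s.
Δv₂ = v_c2 − v_a = 1284 m/s.
Total Δv = Δv₁ + Δv₂ = 2963 m/s = 2.963 km/s.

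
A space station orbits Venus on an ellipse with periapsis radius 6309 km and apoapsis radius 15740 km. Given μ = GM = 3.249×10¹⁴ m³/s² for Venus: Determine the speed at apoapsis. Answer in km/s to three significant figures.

Semi-major axis a = (r_p + r_a)/2 = 11024 km = 1.102×10⁷ m.
Vis-viva: v² = μ(2/r − 1/a) = 3.249×10¹⁴ × (1.271×10⁻⁷ − 9.071×10⁻⁸) = 1.181×10⁷ m²/s².
v = 3437 m/s = 3.437 km/s.

v ≈ 3.44 km/s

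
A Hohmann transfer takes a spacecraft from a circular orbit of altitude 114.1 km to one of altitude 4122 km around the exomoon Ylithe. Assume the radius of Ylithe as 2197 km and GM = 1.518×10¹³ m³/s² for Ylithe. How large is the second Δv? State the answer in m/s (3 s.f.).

Δv ≈ 416 m/s

r₁ = 2197 + 114.1 = 2311.1 km = 2.3111×10⁶ m.
r₂ = 2197 + 4122 = 6319.0 km = 6.3190×10⁶ m.
Transfer ellipse a_t = (r₁ + r₂)/2 = 4.315×10⁶ m.
At r₁: circular v_c1 = √(μ/r₁) = 2563 m/s; transfer-periapsis v_p = √[μ(2/r₁ − 1/a_t)] = 3101 m/s.
At r₂: circular v_c2 = √(μ/r₂) = 1550 m/s; transfer-apoapsis v_a = √[μ(2/r₂ − 1/a_t)] = 1134 m/s.
Δv₂ = v_c2 − v_a = 415.6 m/s.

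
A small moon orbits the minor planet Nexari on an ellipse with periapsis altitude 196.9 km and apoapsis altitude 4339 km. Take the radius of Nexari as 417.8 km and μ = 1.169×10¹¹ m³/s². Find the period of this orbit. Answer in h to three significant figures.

T ≈ 22.5 h

r_p = 417.8 + 196.9 = 614.70 km = 6.1470×10⁵ m.
r_a = 417.8 + 4339 = 4756.8 km = 4.7568×10⁶ m.
Semi-major axis a = (r_p + r_a)/2 = (614.70 + 4756.8)/2 = 2685.8 km = 2.686×10⁶ m.
By Kepler's third law T = 2π√(a³/μ) = 2π × 1.287×10⁴ = 8.089×10⁴ s.
= 22.47 h.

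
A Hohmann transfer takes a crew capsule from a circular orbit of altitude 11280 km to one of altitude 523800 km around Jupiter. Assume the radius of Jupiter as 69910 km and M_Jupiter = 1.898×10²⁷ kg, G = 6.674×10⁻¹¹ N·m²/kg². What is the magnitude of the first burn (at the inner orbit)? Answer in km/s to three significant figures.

μ = GM = 6.674×10⁻¹¹ × 1.898×10²⁷ = 1.267×10¹⁷ m³/s².
r₁ = 69910 + 11280 = 81190 km = 8.1190×10⁷ m.
r₂ = 69910 + 523800 = 593710 km = 5.9371×10⁸ m.
Transfer ellipse a_t = (r₁ + r₂)/2 = 3.374×10⁸ m.
At r₁: circular v_c1 = √(μ/r₁) = 39500 m/s; transfer-perijove v_p = √[μ(2/r₁ − 1/a_t)] = 52390 m/s.
Δv₁ = v_p − v_c1 = 12890 m/s.
= 12.89 km/s.

Δv ≈ 12.9 km/s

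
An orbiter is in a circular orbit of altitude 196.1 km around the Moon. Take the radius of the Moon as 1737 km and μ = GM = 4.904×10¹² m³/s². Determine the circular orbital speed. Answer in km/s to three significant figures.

r = 1737 + 196.1 = 1933.1 km = 1.9331×10⁶ m.
For a circular orbit v = √(μ/r) = √(4.904×10¹² / 1.933×10⁶) = √(2.537×10⁶) = 1593 m/s.
That is 1.593 km/s.

v ≈ 1.59 km/s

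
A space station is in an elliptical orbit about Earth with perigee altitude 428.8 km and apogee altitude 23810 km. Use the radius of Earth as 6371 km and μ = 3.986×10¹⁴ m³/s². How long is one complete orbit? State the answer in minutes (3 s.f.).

T ≈ 417 minutes

r_p = 6371 + 428.8 = 6799.8 km = 6.7998×10⁶ m.
r_a = 6371 + 23810 = 30181 km = 3.0181×10⁷ m.
Semi-major axis a = (r_p + r_a)/2 = (6799.8 + 30181)/2 = 18490 km = 1.849×10⁷ m.
By Kepler's third law T = 2π√(a³/μ) = 2π × 3.982×10³ = 2.502×10⁴ s.
= 417.0 minutes.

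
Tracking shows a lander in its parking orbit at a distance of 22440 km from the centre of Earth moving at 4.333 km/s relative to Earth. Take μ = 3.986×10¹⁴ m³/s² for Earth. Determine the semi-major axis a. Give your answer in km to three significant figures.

a ≈ 23800 km

r = 2.244×10⁷ m.
Specific orbital energy ε = v²/2 − μ/r = (4333)²/2 − 3.986×10¹⁴/2.244×10⁷ = -8.375×10⁶ J/kg.
Since ε = −μ/(2a), a = −μ/(2ε) = 2.380×10⁷ m = 23796 km.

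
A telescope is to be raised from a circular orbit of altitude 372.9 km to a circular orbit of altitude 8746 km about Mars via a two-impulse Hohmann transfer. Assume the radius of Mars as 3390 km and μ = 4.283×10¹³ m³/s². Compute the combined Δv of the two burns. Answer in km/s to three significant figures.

r₁ = 3390 + 372.9 = 3762.9 km = 3.7629×10⁶ m.
r₂ = 3390 + 8746 = 12136 km = 1.2136×10⁷ m.
Transfer ellipse a_t = (r₁ + r₂)/2 = 7.949×10⁶ m.
At r₁: circular v_c1 = √(μ/r₁) = 3374 m/s; transfer-periapsis v_p = √[μ(2/r₁ − 1/a_t)] = 4169 m/s.
Δv₁ = v_p − v_c1 = 794.8 m/s.
At r₂: circular v_c2 = √(μ/r₂) = 1879 m/s; transfer-apoapsis v_a = √[μ(2/r₂ − 1/a_t)] = 1292 m/s.
Δv₂ = v_c2 − v_a = 586.1 m/s.
Total Δv = Δv₁ + Δv₂ = 1381 m/s = 1.381 km/s.

Δv_total ≈ 1.38 km/s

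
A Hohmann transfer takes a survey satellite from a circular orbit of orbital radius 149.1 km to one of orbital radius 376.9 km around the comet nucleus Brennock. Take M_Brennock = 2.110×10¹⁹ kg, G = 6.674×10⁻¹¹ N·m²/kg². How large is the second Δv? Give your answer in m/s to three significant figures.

μ = GM = 6.674×10⁻¹¹ × 2.110×10¹⁹ = 1.408×10⁹ m³/s².
r₁ = 149.1 km = 1.491×10⁵ m.
r₂ = 376.9 km = 3.769×10⁵ m.
Transfer ellipse a_t = (r₁ + r₂)/2 = 2.630×10⁵ m.
At r₁: circular v_c1 = √(μ/r₁) = 97.18 m/s; transfer-periapsis v_p = √[μ(2/r₁ − 1/a_t)] = 116.3 m/s.
At r₂: circular v_c2 = √(μ/r₂) = 61.13 m/s; transfer-apoapsis v_a = √[μ(2/r₂ − 1/a_t)] = 46.02 m/s.
Δv₂ = v_c2 − v_a = 15.10 m/s.

Δv ≈ 15.1 m/s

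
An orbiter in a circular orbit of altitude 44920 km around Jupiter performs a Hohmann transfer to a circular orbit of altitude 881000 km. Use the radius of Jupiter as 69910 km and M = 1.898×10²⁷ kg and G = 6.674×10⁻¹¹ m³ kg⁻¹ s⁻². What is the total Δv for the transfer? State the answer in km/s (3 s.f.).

μ = GM = 6.674×10⁻¹¹ × 1.898×10²⁷ = 1.267×10¹⁷ m³/s².
r₁ = 69910 + 44920 = 114830 km = 1.1483×10⁸ m.
r₂ = 69910 + 881000 = 950910 km = 9.5091×10⁸ m.
Transfer ellipse a_t = (r₁ + r₂)/2 = 5.329×10⁸ m.
At r₁: circular v_c1 = √(μ/r₁) = 33210 m/s; transfer-perijove v_p = √[μ(2/r₁ − 1/a_t)] = 44370 m/s.
Δv₁ = v_p − v_c1 = 11150 m/s.
At r₂: circular v_c2 = √(μ/r₂) = 11540 m/s; transfer-apojove v_a = √[μ(2/r₂ − 1/a_t)] = 5358 m/s.
Δv₂ = v_c2 − v_a = 6184 m/s.
Total Δv = Δv₁ + Δv₂ = 17340 m/s = 17.34 km/s.

Δv_total ≈ 17.3 km/s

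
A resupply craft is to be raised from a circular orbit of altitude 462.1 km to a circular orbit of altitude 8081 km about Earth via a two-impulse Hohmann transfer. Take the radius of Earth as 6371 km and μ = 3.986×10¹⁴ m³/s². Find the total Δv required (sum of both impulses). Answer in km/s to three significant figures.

r₁ = 6371 + 462.1 = 6833.1 km = 6.8331×10⁶ m.
r₂ = 6371 + 8081 = 14452 km = 1.4452×10⁷ m.
Transfer ellipse a_t = (r₁ + r₂)/2 = 1.064×10⁷ m.
At r₁: circular v_c1 = √(μ/r₁) = 7638 m/s; transfer-perigee v_p = √[μ(2/r₁ − 1/a_t)] = 8900 m/s.
Δv₁ = v_p − v_c1 = 1263 m/s.
At r₂: circular v_c2 = √(μ/r₂) = 5252 m/s; transfer-apogee v_a = √[μ(2/r₂ − 1/a_t)] = 4208 m/s.
Δv₂ = v_c2 − v_a = 1044 m/s.
Total Δv = Δv₁ + Δv₂ = 2306 m/s = 2.306 km/s.

Δv_total ≈ 2.31 km/s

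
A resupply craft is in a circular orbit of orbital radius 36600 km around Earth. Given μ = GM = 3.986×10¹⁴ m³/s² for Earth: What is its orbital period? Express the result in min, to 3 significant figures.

r = 36600 km = 3.660×10⁷ m.
Kepler's third law: T = 2π√(r³/μ) = 2π√((3.660×10⁷)³ / 3.986×10¹⁴).
r³/μ = 1.230×10⁸ s², so T = 2π × 1.109×10⁴ = 6.968×10⁴ s.
Converting: 6.968×10⁴ s ÷ 60.00 = 1161 min.

T ≈ 1160 min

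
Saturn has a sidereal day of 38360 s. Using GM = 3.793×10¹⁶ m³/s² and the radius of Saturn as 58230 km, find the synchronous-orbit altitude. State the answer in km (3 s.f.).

A synchronous orbit has period T, so by Kepler's third law a = (μT²/4π²)^(1/3).
μT²/4π² = 3.793×10¹⁶ × (3.836×10⁴)² / 39.48 = 1.414×10²⁴ m³.
a = 1.122×10⁸ m = 1.1223×10⁵ km.
Altitude h = a − R = 1.1223×10⁵ − 58230 = 54005 km.

h_sync ≈ 54000 km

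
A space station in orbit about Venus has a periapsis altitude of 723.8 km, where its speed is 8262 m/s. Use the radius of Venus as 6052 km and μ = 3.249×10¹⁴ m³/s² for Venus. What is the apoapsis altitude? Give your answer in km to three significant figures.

r_p = 6052 + 723.8 = 6775.8 km = 6.776×10⁶ m.
Specific energy ε = v²/2 − μ/r = -1.382×10⁷ J/kg, so a = −μ/(2ε) = 1.175×10⁷ m.
The apsides satisfy r_p + r_a = 2a, so the apoapsis radius is 2a − r_p = 1.673×10⁷ m = 16734 km.
Apoapsis altitude = 16734 − 6052 = 10682 km.

apoapsis altitude ≈ 10700 km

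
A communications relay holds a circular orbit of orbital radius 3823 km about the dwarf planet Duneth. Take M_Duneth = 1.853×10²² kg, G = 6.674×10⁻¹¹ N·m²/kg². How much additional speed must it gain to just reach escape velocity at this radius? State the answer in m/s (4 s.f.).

Δv ≈ 235.6 m/s

μ = GM = 6.674×10⁻¹¹ × 1.853×10²² = 1.237×10¹² m³/s².
r = 3823 km = 3.823×10⁶ m.
Circular speed v_c = √(μ/r) = 568.8 m/s.
Escape speed v_esc = √(2μ/r) = √2 × v_c = 804.3 m/s.
Δv = v_esc − v_c = 235.6 m/s.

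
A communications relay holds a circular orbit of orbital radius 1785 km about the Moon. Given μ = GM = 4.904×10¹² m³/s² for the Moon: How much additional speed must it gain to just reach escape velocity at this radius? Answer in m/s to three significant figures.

r = 1785 km = 1.785×10⁶ m.
Circular speed v_c = √(μ/r) = 1658 m/s.
Escape speed v_esc = √(2μ/r) = √2 × v_c = 2344 m/s.
Δv = v_esc − v_c = 686.6 m/s.

Δv ≈ 687 m/s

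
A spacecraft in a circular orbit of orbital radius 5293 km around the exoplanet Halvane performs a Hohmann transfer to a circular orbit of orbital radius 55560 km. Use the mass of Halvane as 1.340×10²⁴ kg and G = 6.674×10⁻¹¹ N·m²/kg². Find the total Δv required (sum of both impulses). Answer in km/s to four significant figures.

Δv_total ≈ 2.184 km/s

μ = GM = 6.674×10⁻¹¹ × 1.340×10²⁴ = 8.943×10¹³ m³/s².
r₁ = 5293 km = 5.293×10⁶ m.
r₂ = 55560 km = 5.556×10⁷ m.
Transfer ellipse a_t = (r₁ + r₂)/2 = 3.043×10⁷ m.
At r₁: circular v_c1 = √(μ/r₁) = 4110 m/s; transfer-periapsis v_p = √[μ(2/r₁ − 1/a_t)] = 5555 m/s.
Δv₁ = v_p − v_c1 = 1444 m/s.
At r₂: circular v_c2 = √(μ/r₂) = 1269 m/s; transfer-apoapsis v_a = √[μ(2/r₂ − 1/a_t)] = 529.2 m/s.
Δv₂ = v_c2 − v_a = 739.6 m/s.
Total Δv = Δv₁ + Δv₂ = 2184 m/s = 2.184 km/s.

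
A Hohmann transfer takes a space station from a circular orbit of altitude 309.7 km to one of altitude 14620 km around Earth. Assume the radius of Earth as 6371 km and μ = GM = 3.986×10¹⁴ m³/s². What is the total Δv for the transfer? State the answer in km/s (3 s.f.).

Δv_total ≈ 3.12 km/s

r₁ = 6371 + 309.7 = 6680.7 km = 6.6807×10⁶ m.
r₂ = 6371 + 14620 = 20991 km = 2.0991×10⁷ m.
Transfer ellipse a_t = (r₁ + r₂)/2 = 1.384×10⁷ m.
At r₁: circular v_c1 = √(μ/r₁) = 7724 m/s; transfer-perigee v_p = √[μ(2/r₁ − 1/a_t)] = 9514 m/s.
Δv₁ = v_p − v_c1 = 1790 m/s.
At r₂: circular v_c2 = √(μ/r₂) = 4358 m/s; transfer-apogee v_a = √[μ(2/r₂ − 1/a_t)] = 3028 m/s.
Δv₂ = v_c2 − v_a = 1330 m/s.
Total Δv = Δv₁ + Δv₂ = 3120 m/s = 3.120 km/s.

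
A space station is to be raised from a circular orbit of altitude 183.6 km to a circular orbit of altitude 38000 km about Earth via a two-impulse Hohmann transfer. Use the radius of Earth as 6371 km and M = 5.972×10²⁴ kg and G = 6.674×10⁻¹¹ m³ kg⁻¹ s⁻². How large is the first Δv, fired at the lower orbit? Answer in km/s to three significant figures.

μ = GM = 6.674×10⁻¹¹ × 5.972×10²⁴ = 3.986×10¹⁴ m³/s².
r₁ = 6371 + 183.6 = 6554.6 km = 6.5546×10⁶ m.
r₂ = 6371 + 38000 = 44371 km = 4.4371×10⁷ m.
Transfer ellipse a_t = (r₁ + r₂)/2 = 2.546×10⁷ m.
At r₁: circular v_c1 = √(μ/r₁) = 7798 m/s; transfer-perigee v_p = √[μ(2/r₁ − 1/a_t)] = 10290 m/s.
Δv₁ = v_p − v_c1 = 2496 m/s.
= 2.496 km/s.

Δv ≈ 2.50 km/s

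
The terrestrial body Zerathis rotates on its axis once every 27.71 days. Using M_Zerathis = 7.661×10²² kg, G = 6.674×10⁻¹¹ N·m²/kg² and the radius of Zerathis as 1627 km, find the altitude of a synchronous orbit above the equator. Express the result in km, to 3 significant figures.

μ = GM = 6.674×10⁻¹¹ × 7.661×10²² = 5.113×10¹² m³/s².
T = 27.71 days = 2.394×10⁶ s.
A synchronous orbit has period T, so by Kepler's third law a = (μT²/4π²)^(1/3).
μT²/4π² = 5.113×10¹² × (2.394×10⁶)² / 39.48 = 7.424×10²³ m³.
a = 9.055×10⁷ m = 90546 km.
Altitude h = a − R = 90546 − 1627 = 88919 km.

h_sync ≈ 88900 km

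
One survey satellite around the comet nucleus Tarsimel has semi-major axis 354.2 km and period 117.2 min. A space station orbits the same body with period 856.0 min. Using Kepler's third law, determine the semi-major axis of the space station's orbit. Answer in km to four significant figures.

Kepler's third law: a³ ∝ T², so a₂ = a₁ (T₂/T₁)^(2/3).
T₂/T₁ = 7.304, (T₂/T₁)^(2/3) = 3.764.
a₂ = 354.2 × 3.764 = 1333 km.

a₂ ≈ 1333 km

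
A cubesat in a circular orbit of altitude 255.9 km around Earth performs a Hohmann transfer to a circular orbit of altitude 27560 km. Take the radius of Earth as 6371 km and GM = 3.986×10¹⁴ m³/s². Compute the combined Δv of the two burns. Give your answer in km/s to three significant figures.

Δv_total ≈ 3.74 km/s

r₁ = 6371 + 255.9 = 6626.9 km = 6.6269×10⁶ m.
r₂ = 6371 + 27560 = 33931 km = 3.3931×10⁷ m.
Transfer ellipse a_t = (r₁ + r₂)/2 = 2.028×10⁷ m.
At r₁: circular v_c1 = √(μ/r₁) = 7756 m/s; transfer-perigee v_p = √[μ(2/r₁ − 1/a_t)] = 10030 m/s.
Δv₁ = v_p − v_c1 = 2276 m/s.
At r₂: circular v_c2 = √(μ/r₂) = 3427 m/s; transfer-apogee v_a = √[μ(2/r₂ − 1/a_t)] = 1959 m/s.
Δv₂ = v_c2 − v_a = 1468 m/s.
Total Δv = Δv₁ + Δv₂ = 3745 m/s = 3.745 km/s.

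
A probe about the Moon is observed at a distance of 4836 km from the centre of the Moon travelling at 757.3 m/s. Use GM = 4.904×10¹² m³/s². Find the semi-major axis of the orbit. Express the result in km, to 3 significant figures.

a ≈ 3370 km

r = 4.836×10⁶ m.
Vis-viva rearranged: 1/a = 2/r − v²/μ = 4.136×10⁻⁷ − 1.169×10⁻⁷ = 2.966×10⁻⁷ m⁻¹.
a = 3.371×10⁶ m = 3371.3 km.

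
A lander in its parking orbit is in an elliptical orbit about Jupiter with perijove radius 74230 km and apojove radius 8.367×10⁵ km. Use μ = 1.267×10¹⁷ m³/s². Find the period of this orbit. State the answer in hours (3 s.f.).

T ≈ 47.7 hours

Semi-major axis a = (r_p + r_a)/2 = (74230 + 8.3670×10⁵)/2 = 4.5546×10⁵ km = 4.555×10⁸ m.
By Kepler's third law T = 2π√(a³/μ) = 2π × 2.731×10⁴ = 1.716×10⁵ s.
= 47.66 hours.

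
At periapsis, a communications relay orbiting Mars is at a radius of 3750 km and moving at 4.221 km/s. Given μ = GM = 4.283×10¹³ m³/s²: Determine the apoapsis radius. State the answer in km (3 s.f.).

apoapsis radius ≈ 13300 km

r_p = 3.750×10⁶ m.
Specific energy ε = v²/2 − μ/r = -2.513×10⁶ J/kg, so a = −μ/(2ε) = 8.522×10⁶ m.
The apsides satisfy r_p + r_a = 2a, so the apoapsis radius is 2a − r_p = 1.329×10⁷ m = 13294 km.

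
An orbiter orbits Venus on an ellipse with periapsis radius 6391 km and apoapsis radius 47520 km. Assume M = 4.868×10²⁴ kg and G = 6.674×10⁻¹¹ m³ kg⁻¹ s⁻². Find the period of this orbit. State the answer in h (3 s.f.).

T ≈ 13.6 h

μ = GM = 6.674×10⁻¹¹ × 4.868×10²⁴ = 3.249×10¹⁴ m³/s².
Semi-major axis a = (r_p + r_a)/2 = (6391.0 + 47520)/2 = 26956 km = 2.696×10⁷ m.
By Kepler's third law T = 2π√(a³/μ) = 2π × 7.764×10³ = 4.878×10⁴ s.
= 13.55 h.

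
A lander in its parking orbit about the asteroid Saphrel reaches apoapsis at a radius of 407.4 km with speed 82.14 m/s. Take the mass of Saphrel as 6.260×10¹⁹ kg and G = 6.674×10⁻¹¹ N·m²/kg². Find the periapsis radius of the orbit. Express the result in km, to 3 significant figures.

μ = GM = 6.674×10⁻¹¹ × 6.260×10¹⁹ = 4.178×10⁹ m³/s².
r_a = 4.074×10⁵ m.
Specific energy ε = v²/2 − μ/r = -6.882×10³ J/kg, so a = −μ/(2ε) = 3.036×10⁵ m.
The apsides satisfy r_p + r_a = 2a, so the periapsis radius is 2a − r_a = 1.997×10⁵ m = 199.72 km.

periapsis radius ≈ 200 km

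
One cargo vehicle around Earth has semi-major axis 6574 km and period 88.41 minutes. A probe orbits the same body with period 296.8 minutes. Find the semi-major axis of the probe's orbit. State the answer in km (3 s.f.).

Kepler's third law: a³ ∝ T², so a₂ = a₁ (T₂/T₁)^(2/3).
T₂/T₁ = 3.357, (T₂/T₁)^(2/3) = 2.242.
a₂ = 6574 × 2.242 = 14740 km.

a₂ ≈ 14700 km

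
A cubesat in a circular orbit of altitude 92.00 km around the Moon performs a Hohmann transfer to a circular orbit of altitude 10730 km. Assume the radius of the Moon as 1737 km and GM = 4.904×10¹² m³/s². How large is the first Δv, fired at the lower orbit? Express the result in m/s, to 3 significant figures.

Δv ≈ 525 m/s

r₁ = 1737 + 92.00 = 1829.0 km = 1.8290×10⁶ m.
r₂ = 1737 + 10730 = 12467 km = 1.2467×10⁷ m.
Transfer ellipse a_t = (r₁ + r₂)/2 = 7.148×10⁶ m.
At r₁: circular v_c1 = √(μ/r₁) = 1637 m/s; transfer-perilune v_p = √[μ(2/r₁ − 1/a_t)] = 2163 m/s.
Δv₁ = v_p − v_c1 = 525.1 m/s.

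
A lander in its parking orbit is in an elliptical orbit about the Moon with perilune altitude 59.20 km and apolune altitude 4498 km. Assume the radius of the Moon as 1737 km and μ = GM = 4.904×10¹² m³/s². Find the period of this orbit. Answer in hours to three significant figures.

T ≈ 6.34 hours

r_p = 1737 + 59.20 = 1796.2 km = 1.7962×10⁶ m.
r_a = 1737 + 4498 = 6235.0 km = 6.2350×10⁶ m.
Semi-major axis a = (r_p + r_a)/2 = (1796.2 + 6235.0)/2 = 4015.6 km = 4.016×10⁶ m.
By Kepler's third law T = 2π√(a³/μ) = 2π × 3.634×10³ = 2.283×10⁴ s.
= 6.342 hours.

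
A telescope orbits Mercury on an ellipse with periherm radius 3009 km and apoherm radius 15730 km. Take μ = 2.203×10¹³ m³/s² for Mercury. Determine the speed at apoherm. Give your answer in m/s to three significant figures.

v ≈ 671 m/s

Semi-major axis a = (r_p + r_a)/2 = 9369.5 km = 9.370×10⁶ m.
Vis-viva: v² = μ(2/r − 1/a) = 2.203×10¹³ × (1.271×10⁻⁷ − 1.067×10⁻⁷) = 4.498×10⁵ m²/s².
v = 670.6 m/s.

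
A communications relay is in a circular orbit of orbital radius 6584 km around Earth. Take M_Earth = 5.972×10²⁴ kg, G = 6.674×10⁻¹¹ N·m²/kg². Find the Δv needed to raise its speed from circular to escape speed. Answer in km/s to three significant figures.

Δv ≈ 3.22 km/s

μ = GM = 6.674×10⁻¹¹ × 5.972×10²⁴ = 3.986×10¹⁴ m³/s².
r = 6584 km = 6.584×10⁶ m.
Circular speed v_c = √(μ/r) = 7781 m/s.
Escape speed v_esc = √(2μ/r) = √2 × v_c = 11000 m/s.
Δv = v_esc − v_c = 3223 m/s = 3.223 km/s.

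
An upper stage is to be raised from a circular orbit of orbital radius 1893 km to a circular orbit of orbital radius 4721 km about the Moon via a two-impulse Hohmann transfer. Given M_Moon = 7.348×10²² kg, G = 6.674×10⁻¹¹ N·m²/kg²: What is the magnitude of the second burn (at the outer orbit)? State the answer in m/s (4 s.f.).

Δv ≈ 248.1 m/s

μ = GM = 6.674×10⁻¹¹ × 7.348×10²² = 4.904×10¹² m³/s².
r₁ = 1893 km = 1.893×10⁶ m.
r₂ = 4721 km = 4.721×10⁶ m.
Transfer ellipse a_t = (r₁ + r₂)/2 = 3.307×10⁶ m.
At r₁: circular v_c1 = √(μ/r₁) = 1610 m/s; transfer-perilune v_p = √[μ(2/r₁ − 1/a_t)] = 1923 m/s.
At r₂: circular v_c2 = √(μ/r₂) = 1019 m/s; transfer-apolune v_a = √[μ(2/r₂ − 1/a_t)] = 771.1 m/s.
Δv₂ = v_c2 − v_a = 248.1 m/s.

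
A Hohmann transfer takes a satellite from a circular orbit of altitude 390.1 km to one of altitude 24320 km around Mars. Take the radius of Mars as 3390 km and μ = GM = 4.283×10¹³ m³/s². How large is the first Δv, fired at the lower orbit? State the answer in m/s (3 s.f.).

r₁ = 3390 + 390.1 = 3780.1 km = 3.7801×10⁶ m.
r₂ = 3390 + 24320 = 27710 km = 2.7710×10⁷ m.
Transfer ellipse a_t = (r₁ + r₂)/2 = 1.575×10⁷ m.
At r₁: circular v_c1 = √(μ/r₁) = 3366 m/s; transfer-periapsis v_p = √[μ(2/r₁ − 1/a_t)] = 4465 m/s.
Δv₁ = v_p − v_c1 = 1099 m/s.

Δv ≈ 1100 m/s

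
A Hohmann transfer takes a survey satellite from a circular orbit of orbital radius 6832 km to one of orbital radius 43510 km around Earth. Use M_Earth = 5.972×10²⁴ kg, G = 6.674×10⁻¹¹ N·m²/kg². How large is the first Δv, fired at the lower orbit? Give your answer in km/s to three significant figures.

μ = GM = 6.674×10⁻¹¹ × 5.972×10²⁴ = 3.986×10¹⁴ m³/s².
r₁ = 6832 km = 6.832×10⁶ m.
r₂ = 43510 km = 4.351×10⁷ m.
Transfer ellipse a_t = (r₁ + r₂)/2 = 2.517×10⁷ m.
At r₁: circular v_c1 = √(μ/r₁) = 7638 m/s; transfer-perigee v_p = √[μ(2/r₁ − 1/a_t)] = 10040 m/s.
Δv₁ = v_p − v_c1 = 2404 m/s.
= 2.404 km/s.

Δv ≈ 2.40 km/s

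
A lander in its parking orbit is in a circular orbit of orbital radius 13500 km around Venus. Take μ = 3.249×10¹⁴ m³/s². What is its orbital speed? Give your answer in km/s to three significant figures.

r = 13500 km = 1.350×10⁷ m.
For a circular orbit v = √(μ/r) = √(3.249×10¹⁴ / 1.350×10⁷) = √(2.407×10⁷) = 4906 m/s.
That is 4.906 km/s.

v ≈ 4.91 km/s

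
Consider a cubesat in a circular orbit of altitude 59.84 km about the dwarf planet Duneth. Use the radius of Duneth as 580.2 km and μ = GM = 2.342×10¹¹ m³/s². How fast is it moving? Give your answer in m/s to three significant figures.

r = 580.2 + 59.84 = 640.04 km = 6.4004×10⁵ m.
For a circular orbit v = √(μ/r) = √(2.342×10¹¹ / 6.400×10⁵) = √(3.659×10⁵) = 604.9 m/s.

v ≈ 605 m/s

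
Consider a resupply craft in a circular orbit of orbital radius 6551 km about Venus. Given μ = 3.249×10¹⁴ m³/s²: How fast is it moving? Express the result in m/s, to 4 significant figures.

v ≈ 7042 m/s

r = 6551 km = 6.551×10⁶ m.
For a circular orbit v = √(μ/r) = √(3.249×10¹⁴ / 6.551×10⁶) = √(4.960×10⁷) = 7042 m/s.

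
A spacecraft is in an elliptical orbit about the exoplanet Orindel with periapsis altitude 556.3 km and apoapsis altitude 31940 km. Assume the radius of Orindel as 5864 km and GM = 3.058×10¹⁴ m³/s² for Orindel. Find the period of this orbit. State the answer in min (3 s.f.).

r_p = 5864 + 556.3 = 6420.3 km = 6.4203×10⁶ m.
r_a = 5864 + 31940 = 37804 km = 3.7804×10⁷ m.
Semi-major axis a = (r_p + r_a)/2 = (6420.3 + 37804)/2 = 22112 km = 2.211×10⁷ m.
By Kepler's third law T = 2π√(a³/μ) = 2π × 5.946×10³ = 3.736×10⁴ s.
= 622.7 min.

T ≈ 623 min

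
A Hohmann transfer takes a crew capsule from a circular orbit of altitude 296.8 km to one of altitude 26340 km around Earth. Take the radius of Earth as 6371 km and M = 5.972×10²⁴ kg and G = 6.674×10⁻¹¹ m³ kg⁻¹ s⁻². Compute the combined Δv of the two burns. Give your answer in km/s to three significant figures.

Δv_total ≈ 3.69 km/s

μ = GM = 6.674×10⁻¹¹ × 5.972×10²⁴ = 3.986×10¹⁴ m³/s².
r₁ = 6371 + 296.8 = 6667.8 km = 6.6678×10⁶ m.
r₂ = 6371 + 26340 = 32711 km = 3.2711×10⁷ m.
Transfer ellipse a_t = (r₁ + r₂)/2 = 1.969×10⁷ m.
At r₁: circular v_c1 = √(μ/r₁) = 7731 m/s; transfer-perigee v_p = √[μ(2/r₁ − 1/a_t)] = 9965 m/s.
Δv₁ = v_p − v_c1 = 2234 m/s.
At r₂: circular v_c2 = √(μ/r₂) = 3491 m/s; transfer-apogee v_a = √[μ(2/r₂ − 1/a_t)] = 2031 m/s.
Δv₂ = v_c2 − v_a = 1459 m/s.
Total Δv = Δv₁ + Δv₂ = 3693 m/s = 3.693 km/s.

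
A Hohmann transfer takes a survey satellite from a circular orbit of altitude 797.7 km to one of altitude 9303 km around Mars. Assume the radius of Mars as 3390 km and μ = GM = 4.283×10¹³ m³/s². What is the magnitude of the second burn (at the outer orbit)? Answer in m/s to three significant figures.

Δv ≈ 543 m/s

r₁ = 3390 + 797.7 = 4187.7 km = 4.1877×10⁶ m.
r₂ = 3390 + 9303 = 12693 km = 1.2693×10⁷ m.
Transfer ellipse a_t = (r₁ + r₂)/2 = 8.440×10⁶ m.
At r₁: circular v_c1 = √(μ/r₁) = 3198 m/s; transfer-periapsis v_p = √[μ(2/r₁ − 1/a_t)] = 3922 m/s.
At r₂: circular v_c2 = √(μ/r₂) = 1837 m/s; transfer-apoapsis v_a = √[μ(2/r₂ − 1/a_t)] = 1294 m/s.
Δv₂ = v_c2 − v_a = 543.0 m/s.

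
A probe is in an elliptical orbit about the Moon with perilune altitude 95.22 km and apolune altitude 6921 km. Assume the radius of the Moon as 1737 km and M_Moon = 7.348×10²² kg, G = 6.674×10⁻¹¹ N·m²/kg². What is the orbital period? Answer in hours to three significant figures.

μ = GM = 6.674×10⁻¹¹ × 7.348×10²² = 4.904×10¹² m³/s².
r_p = 1737 + 95.22 = 1832.2 km = 1.8322×10⁶ m.
r_a = 1737 + 6921 = 8658.0 km = 8.6580×10⁶ m.
Semi-major axis a = (r_p + r_a)/2 = (1832.2 + 8658.0)/2 = 5245.1 km = 5.245×10⁶ m.
By Kepler's third law T = 2π√(a³/μ) = 2π × 5.424×10³ = 3.408×10⁴ s.
= 9.467 hours.

T ≈ 9.47 hours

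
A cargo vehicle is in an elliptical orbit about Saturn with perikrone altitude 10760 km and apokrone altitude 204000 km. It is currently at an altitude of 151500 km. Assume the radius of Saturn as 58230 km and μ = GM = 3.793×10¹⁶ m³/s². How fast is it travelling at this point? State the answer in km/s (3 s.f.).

v ≈ 11.5 km/s

r_p = 58230 + 10760 = 68990 km = 6.8990×10⁷ m.
r_a = 58230 + 204000 = 262230 km = 2.6223×10⁸ m.
r = 58230 + 151500 = 2.0973×10⁵ km = 2.097×10⁸ m.
Semi-major axis a = (r_p + r_a)/2 = 1.6561×10⁵ km = 1.656×10⁸ m.
Vis-viva: v² = μ(2/r − 1/a) = 3.793×10¹⁶ × (9.536×10⁻⁹ − 6.038×10⁻⁹) = 1.327×10⁸ m²/s².
v = 11520 m/s = 11.52 km/s.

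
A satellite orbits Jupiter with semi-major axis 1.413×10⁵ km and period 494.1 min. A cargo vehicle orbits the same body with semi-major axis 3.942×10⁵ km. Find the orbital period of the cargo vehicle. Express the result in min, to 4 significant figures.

T₂ ≈ 2302 min

Kepler's third law: T² ∝ a³, so T₂ = T₁ (a₂/a₁)^(3/2).
a₂/a₁ = 2.790, (a₂/a₁)^(3/2) = 4.660.
T₂ = 494.1 × 4.660 = 2302 min.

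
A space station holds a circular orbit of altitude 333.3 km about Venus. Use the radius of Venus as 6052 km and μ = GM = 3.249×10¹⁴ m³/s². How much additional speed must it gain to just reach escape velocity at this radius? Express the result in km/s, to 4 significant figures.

Δv ≈ 2.955 km/s

r = 6052 + 333.3 = 6385.3 km = 6.3853×10⁶ m.
Circular speed v_c = √(μ/r) = 7133 m/s.
Escape speed v_esc = √(2μ/r) = √2 × v_c = 10090 m/s.
Δv = v_esc − v_c = 2955 m/s = 2.955 km/s.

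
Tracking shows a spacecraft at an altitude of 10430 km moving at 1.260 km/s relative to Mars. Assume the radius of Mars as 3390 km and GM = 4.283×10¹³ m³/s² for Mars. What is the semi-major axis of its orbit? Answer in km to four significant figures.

r = 3390 + 10430 = 13820 km = 1.382×10⁷ m.
Vis-viva rearranged: 1/a = 2/r − v²/μ = 1.447×10⁻⁷ − 3.707×10⁻⁸ = 1.077×10⁻⁷ m⁻¹.
a = 9.289×10⁶ m = 9289.3 km.

a ≈ 9289 km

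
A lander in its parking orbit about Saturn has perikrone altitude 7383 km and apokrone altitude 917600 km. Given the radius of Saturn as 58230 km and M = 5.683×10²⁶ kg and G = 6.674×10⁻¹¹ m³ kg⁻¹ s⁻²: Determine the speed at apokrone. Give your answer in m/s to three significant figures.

μ = GM = 6.674×10⁻¹¹ × 5.683×10²⁶ = 3.793×10¹⁶ m³/s².
r_p = 58230 + 7383 = 65613 km = 6.5613×10⁷ m.
r_a = 58230 + 917600 = 975830 km = 9.7583×10⁸ m.
Semi-major axis a = (r_p + r_a)/2 = 5.2072×10⁵ km = 5.207×10⁸ m.
Vis-viva: v² = μ(2/r − 1/a) = 3.793×10¹⁶ × (2.050×10⁻⁹ − 1.920×10⁻⁹) = 4.897×10⁶ m²/s².
v = 2213 m/s.

v ≈ 2210 m/s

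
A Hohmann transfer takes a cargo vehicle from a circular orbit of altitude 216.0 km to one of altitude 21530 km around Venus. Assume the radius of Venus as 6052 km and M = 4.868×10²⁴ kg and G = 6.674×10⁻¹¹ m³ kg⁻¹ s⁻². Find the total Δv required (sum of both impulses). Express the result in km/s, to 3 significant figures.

μ = GM = 6.674×10⁻¹¹ × 4.868×10²⁴ = 3.249×10¹⁴ m³/s².
r₁ = 6052 + 216.0 = 6268.0 km = 6.2680×10⁶ m.
r₂ = 6052 + 21530 = 27582 km = 2.7582×10⁷ m.
Transfer ellipse a_t = (r₁ + r₂)/2 = 1.692×10⁷ m.
At r₁: circular v_c1 = √(μ/r₁) = 7200 m/s; transfer-periapsis v_p = √[μ(2/r₁ − 1/a_t)] = 9191 m/s.
Δv₁ = v_p − v_c1 = 1991 m/s.
At r₂: circular v_c2 = √(μ/r₂) = 3432 m/s; transfer-apoapsis v_a = √[μ(2/r₂ − 1/a_t)] = 2089 m/s.
Δv₂ = v_c2 − v_a = 1343 m/s.
Total Δv = Δv₁ + Δv₂ = 3335 m/s = 3.335 km/s.

Δv_total ≈ 3.33 km/s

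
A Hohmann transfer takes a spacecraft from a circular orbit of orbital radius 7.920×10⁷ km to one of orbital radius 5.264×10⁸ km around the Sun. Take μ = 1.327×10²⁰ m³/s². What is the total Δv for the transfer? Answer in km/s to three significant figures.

Δv_total ≈ 20.8 km/s

r₁ = 7.920×10⁷ km = 7.920×10¹⁰ m.
r₂ = 5.264×10⁸ km = 5.264×10¹¹ m.
Transfer ellipse a_t = (r₁ + r₂)/2 = 3.028×10¹¹ m.
At r₁: circular v_c1 = √(μ/r₁) = 40930 m/s; transfer-perihelion v_p = √[μ(2/r₁ − 1/a_t)] = 53970 m/s.
Δv₁ = v_p − v_c1 = 13040 m/s.
At r₂: circular v_c2 = √(μ/r₂) = 15880 m/s; transfer-aphelion v_a = √[μ(2/r₂ − 1/a_t)] = 8120 m/s.
Δv₂ = v_c2 − v_a = 7757 m/s.
Total Δv = Δv₁ + Δv₂ = 20790 m/s = 20.79 km/s.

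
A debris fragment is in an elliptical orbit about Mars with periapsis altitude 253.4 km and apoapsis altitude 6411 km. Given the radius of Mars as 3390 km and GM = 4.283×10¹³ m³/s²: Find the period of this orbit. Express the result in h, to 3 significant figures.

T ≈ 4.65 h

r_p = 3390 + 253.4 = 3643.4 km = 3.6434×10⁶ m.
r_a = 3390 + 6411 = 9801.0 km = 9.8010×10⁶ m.
Semi-major axis a = (r_p + r_a)/2 = (3643.4 + 9801.0)/2 = 6722.2 km = 6.722×10⁶ m.
By Kepler's third law T = 2π√(a³/μ) = 2π × 2.663×10³ = 1.673×10⁴ s.
= 4.648 h.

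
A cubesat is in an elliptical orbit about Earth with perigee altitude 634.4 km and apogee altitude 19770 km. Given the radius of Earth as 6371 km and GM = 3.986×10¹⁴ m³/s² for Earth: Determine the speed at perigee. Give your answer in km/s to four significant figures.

v ≈ 9.473 km/s

r_p = 6371 + 634.4 = 7005.4 km = 7.0054×10⁶ m.
r_a = 6371 + 19770 = 26141 km = 2.6141×10⁷ m.
Semi-major axis a = (r_p + r_a)/2 = 16573 km = 1.657×10⁷ m.
Vis-viva: v² = μ(2/r − 1/a) = 3.986×10¹⁴ × (2.855×10⁻⁷ − 6.034×10⁻⁸) = 8.975×10⁷ m²/s².
v = 9473 m/s = 9.473 km/s.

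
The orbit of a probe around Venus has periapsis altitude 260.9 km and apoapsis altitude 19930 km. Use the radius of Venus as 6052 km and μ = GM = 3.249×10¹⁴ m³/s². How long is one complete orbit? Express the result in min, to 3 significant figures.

T ≈ 377 min

r_p = 6052 + 260.9 = 6312.9 km = 6.3129×10⁶ m.
r_a = 6052 + 19930 = 25982 km = 2.5982×10⁷ m.
Semi-major axis a = (r_p + r_a)/2 = (6312.9 + 25982)/2 = 16147 km = 1.615×10⁷ m.
By Kepler's third law T = 2π√(a³/μ) = 2π × 3.600×10³ = 2.262×10⁴ s.
= 377.0 min.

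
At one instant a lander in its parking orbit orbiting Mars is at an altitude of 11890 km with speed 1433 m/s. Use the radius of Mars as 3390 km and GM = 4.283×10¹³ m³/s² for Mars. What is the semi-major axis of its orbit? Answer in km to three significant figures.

a ≈ 12100 km

r = 3390 + 11890 = 15280 km = 1.528×10⁷ m.
Vis-viva rearranged: 1/a = 2/r − v²/μ = 1.309×10⁻⁷ − 4.795×10⁻⁸ = 8.294×10⁻⁸ m⁻¹.
a = 1.206×10⁷ m = 12056 km.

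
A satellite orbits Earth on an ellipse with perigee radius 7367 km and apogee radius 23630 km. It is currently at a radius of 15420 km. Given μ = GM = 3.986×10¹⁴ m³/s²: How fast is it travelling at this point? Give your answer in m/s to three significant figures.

v ≈ 5100 m/s

Semi-major axis a = (r_p + r_a)/2 = 15498 km = 1.550×10⁷ m.
Vis-viva: v² = μ(2/r − 1/a) = 3.986×10¹⁴ × (1.297×10⁻⁷ − 6.452×10⁻⁸) = 2.598×10⁷ m²/s².
v = 5097 m/s.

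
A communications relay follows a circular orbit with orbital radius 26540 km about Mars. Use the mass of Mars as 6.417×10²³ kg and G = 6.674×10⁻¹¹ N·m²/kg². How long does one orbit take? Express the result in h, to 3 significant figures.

μ = GM = 6.674×10⁻¹¹ × 6.417×10²³ = 4.283×10¹³ m³/s².
r = 26540 km = 2.654×10⁷ m.
Kepler's third law: T = 2π√(r³/μ) = 2π√((2.654×10⁷)³ / 4.283×10¹³).
r³/μ = 4.365×10⁸ s², so T = 2π × 2.089×10⁴ = 1.313×10⁵ s.
Converting: 1.313×10⁵ s ÷ 3600 = 36.46 h.

T ≈ 36.5 h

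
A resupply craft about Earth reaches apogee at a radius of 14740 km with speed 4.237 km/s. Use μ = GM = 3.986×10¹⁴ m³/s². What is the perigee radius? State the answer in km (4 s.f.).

r_a = 1.474×10⁷ m.
Specific energy ε = v²/2 − μ/r = -1.807×10⁷ J/kg, so a = −μ/(2ε) = 1.103×10⁷ m.
The apsides satisfy r_p + r_a = 2a, so the perigee radius is 2a − r_a = 7.324×10⁶ m = 7323.6 km.

perigee radius ≈ 7324 km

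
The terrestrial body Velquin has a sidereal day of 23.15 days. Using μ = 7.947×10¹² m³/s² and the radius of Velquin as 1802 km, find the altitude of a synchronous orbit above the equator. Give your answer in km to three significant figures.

T = 23.15 days = 2.000×10⁶ s.
A synchronous orbit has period T, so by Kepler's third law a = (μT²/4π²)^(1/3).
μT²/4π² = 7.947×10¹² × (2.000×10⁶)² / 39.48 = 8.053×10²³ m³.
a = 9.304×10⁷ m = 93037 km.
Altitude h = a − R = 93037 − 1802 = 91235 km.

h_sync ≈ 91200 km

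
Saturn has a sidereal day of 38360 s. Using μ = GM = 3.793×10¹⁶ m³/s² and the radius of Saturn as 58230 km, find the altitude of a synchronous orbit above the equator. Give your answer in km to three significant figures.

A synchronous orbit has period T, so by Kepler's third law a = (μT²/4π²)^(1/3).
μT²/4π² = 3.793×10¹⁶ × (3.836×10⁴)² / 39.48 = 1.414×10²⁴ m³.
a = 1.122×10⁸ m = 1.1223×10⁵ km.
Altitude h = a − R = 1.1223×10⁵ − 58230 = 54005 km.

h_sync ≈ 54000 km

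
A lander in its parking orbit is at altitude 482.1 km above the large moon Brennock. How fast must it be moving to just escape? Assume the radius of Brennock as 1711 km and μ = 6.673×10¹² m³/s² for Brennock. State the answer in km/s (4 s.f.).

v_esc ≈ 2.467 km/s

r = 1711 + 482.1 = 2193.1 km = 2.1931×10⁶ m.
Escape speed v_esc = √(2μ/r) = √(2 × 6.673×10¹² / 2.193×10⁶) = √(6.085×10⁶) = 2467 m/s.
= 2.467 km/s.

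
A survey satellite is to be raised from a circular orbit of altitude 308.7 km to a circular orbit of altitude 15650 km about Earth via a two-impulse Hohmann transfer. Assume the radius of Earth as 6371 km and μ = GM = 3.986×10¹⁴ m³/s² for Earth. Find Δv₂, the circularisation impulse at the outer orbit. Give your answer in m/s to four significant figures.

Δv ≈ 1352 m/s

r₁ = 6371 + 308.7 = 6679.7 km = 6.6797×10⁶ m.
r₂ = 6371 + 15650 = 22021 km = 2.2021×10⁷ m.
Transfer ellipse a_t = (r₁ + r₂)/2 = 1.435×10⁷ m.
At r₁: circular v_c1 = √(μ/r₁) = 7725 m/s; transfer-perigee v_p = √[μ(2/r₁ − 1/a_t)] = 9569 m/s.
At r₂: circular v_c2 = √(μ/r₂) = 4255 m/s; transfer-apogee v_a = √[μ(2/r₂ − 1/a_t)] = 2903 m/s.
Δv₂ = v_c2 − v_a = 1352 m/s.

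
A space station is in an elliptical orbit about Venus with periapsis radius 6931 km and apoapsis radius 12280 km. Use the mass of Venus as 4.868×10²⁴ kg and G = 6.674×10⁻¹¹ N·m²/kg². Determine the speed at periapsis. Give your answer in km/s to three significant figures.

μ = GM = 6.674×10⁻¹¹ × 4.868×10²⁴ = 3.249×10¹⁴ m³/s².
Semi-major axis a = (r_p + r_a)/2 = 9605.5 km = 9.606×10⁶ m.
Vis-viva: v² = μ(2/r − 1/a) = 3.249×10¹⁴ × (2.886×10⁻⁷ − 1.041×10⁻⁷) = 5.993×10⁷ m²/s².
v = 7741 m/s = 7.741 km/s.

v ≈ 7.74 km/s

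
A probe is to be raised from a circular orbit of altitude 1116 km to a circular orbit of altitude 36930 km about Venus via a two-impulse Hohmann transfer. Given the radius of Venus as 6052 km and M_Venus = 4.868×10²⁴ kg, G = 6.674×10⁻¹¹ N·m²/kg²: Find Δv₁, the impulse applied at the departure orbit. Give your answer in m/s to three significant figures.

Δv ≈ 2080 m/s

μ = GM = 6.674×10⁻¹¹ × 4.868×10²⁴ = 3.249×10¹⁴ m³/s².
r₁ = 6052 + 1116 = 7168.0 km = 7.1680×10⁶ m.
r₂ = 6052 + 36930 = 42982 km = 4.2982×10⁷ m.
Transfer ellipse a_t = (r₁ + r₂)/2 = 2.508×10⁷ m.
At r₁: circular v_c1 = √(μ/r₁) = 6732 m/s; transfer-periapsis v_p = √[μ(2/r₁ − 1/a_t)] = 8814 m/s.
Δv₁ = v_p − v_c1 = 2082 m/s.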